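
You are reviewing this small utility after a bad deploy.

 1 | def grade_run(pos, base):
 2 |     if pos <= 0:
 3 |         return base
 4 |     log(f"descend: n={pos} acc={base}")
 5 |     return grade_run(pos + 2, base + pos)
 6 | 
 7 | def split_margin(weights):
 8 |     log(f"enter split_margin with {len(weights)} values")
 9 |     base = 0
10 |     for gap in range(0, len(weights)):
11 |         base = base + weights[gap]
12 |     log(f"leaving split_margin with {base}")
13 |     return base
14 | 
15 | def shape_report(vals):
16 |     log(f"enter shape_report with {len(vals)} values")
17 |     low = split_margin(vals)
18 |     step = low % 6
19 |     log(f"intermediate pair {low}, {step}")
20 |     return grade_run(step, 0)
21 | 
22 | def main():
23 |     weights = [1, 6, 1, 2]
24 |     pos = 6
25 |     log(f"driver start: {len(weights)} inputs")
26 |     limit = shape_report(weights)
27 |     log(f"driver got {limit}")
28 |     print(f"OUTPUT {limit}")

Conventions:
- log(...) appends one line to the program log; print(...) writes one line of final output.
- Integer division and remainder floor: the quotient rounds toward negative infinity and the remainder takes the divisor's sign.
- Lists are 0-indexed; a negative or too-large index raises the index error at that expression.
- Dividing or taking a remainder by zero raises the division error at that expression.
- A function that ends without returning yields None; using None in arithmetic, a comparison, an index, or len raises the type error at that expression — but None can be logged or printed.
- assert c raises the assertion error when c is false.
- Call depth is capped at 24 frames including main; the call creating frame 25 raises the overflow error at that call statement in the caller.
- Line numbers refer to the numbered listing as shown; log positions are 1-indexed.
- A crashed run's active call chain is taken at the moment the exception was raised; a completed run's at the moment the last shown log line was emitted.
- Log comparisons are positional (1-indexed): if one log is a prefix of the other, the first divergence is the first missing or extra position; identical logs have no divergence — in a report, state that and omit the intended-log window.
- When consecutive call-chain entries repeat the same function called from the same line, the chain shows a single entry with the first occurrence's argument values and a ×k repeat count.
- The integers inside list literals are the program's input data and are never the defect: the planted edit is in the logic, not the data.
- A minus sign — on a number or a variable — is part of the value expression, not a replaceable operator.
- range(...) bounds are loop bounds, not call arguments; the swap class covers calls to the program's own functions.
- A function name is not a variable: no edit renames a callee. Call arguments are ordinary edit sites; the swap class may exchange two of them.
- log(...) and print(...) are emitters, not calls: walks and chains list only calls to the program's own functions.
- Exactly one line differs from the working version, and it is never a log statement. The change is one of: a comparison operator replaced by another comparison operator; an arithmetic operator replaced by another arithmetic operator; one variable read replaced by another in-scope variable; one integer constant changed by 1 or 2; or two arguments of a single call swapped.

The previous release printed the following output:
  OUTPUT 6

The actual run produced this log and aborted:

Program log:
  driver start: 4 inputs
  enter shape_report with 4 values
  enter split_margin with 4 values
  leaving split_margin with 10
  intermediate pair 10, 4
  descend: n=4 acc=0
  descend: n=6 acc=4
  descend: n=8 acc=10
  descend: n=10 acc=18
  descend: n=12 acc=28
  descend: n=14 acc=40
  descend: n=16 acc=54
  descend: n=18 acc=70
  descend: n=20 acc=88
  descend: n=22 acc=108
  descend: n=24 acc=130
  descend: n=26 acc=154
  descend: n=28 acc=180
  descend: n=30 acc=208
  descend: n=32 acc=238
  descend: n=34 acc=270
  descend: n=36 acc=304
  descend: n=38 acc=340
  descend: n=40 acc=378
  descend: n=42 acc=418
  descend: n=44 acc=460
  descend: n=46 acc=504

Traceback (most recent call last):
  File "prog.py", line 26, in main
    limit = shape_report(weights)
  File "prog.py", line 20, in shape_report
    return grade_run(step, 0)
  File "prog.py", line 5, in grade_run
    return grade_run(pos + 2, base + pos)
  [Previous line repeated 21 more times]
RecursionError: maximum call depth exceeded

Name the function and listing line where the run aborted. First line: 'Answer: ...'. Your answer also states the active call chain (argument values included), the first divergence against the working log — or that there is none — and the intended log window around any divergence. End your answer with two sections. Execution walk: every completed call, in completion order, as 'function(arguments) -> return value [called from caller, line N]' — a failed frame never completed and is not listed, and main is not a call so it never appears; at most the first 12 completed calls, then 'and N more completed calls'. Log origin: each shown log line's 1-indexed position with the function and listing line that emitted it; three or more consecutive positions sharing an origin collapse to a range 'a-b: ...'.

Answer: the error was raised in grade_run, line 5.
Key fact: The log first diverges at position 7: the faulty run prints 'descend: n=6 acc=4' where the working version prints 'descend: n=2 acc=4'.
Call chain: main -> shape_report([1, 6, 1, 2]) (called at line 26) -> grade_run(4, 0) (called at line 20) -> grade_run(6, 4) (called at line 5) ×21.
First divergence: position 7 — shown 'descend: n=6 acc=4', intended 'descend: n=2 acc=4'.
Intended log window:
  5: intermediate pair 10, 4
  6: descend: n=4 acc=0
  7: descend: n=2 acc=4
  8: driver got 6
Execution walk:
  split_margin([1, 6, 1, 2]) -> 10  [called from shape_report, line 17]
Log origin:
  1 — main, line 25
  2 — shape_report, line 16
  3 — split_margin, line 8
  4 — split_margin, line 12
  5 — shape_report, line 19
  6-27 — grade_run, line 4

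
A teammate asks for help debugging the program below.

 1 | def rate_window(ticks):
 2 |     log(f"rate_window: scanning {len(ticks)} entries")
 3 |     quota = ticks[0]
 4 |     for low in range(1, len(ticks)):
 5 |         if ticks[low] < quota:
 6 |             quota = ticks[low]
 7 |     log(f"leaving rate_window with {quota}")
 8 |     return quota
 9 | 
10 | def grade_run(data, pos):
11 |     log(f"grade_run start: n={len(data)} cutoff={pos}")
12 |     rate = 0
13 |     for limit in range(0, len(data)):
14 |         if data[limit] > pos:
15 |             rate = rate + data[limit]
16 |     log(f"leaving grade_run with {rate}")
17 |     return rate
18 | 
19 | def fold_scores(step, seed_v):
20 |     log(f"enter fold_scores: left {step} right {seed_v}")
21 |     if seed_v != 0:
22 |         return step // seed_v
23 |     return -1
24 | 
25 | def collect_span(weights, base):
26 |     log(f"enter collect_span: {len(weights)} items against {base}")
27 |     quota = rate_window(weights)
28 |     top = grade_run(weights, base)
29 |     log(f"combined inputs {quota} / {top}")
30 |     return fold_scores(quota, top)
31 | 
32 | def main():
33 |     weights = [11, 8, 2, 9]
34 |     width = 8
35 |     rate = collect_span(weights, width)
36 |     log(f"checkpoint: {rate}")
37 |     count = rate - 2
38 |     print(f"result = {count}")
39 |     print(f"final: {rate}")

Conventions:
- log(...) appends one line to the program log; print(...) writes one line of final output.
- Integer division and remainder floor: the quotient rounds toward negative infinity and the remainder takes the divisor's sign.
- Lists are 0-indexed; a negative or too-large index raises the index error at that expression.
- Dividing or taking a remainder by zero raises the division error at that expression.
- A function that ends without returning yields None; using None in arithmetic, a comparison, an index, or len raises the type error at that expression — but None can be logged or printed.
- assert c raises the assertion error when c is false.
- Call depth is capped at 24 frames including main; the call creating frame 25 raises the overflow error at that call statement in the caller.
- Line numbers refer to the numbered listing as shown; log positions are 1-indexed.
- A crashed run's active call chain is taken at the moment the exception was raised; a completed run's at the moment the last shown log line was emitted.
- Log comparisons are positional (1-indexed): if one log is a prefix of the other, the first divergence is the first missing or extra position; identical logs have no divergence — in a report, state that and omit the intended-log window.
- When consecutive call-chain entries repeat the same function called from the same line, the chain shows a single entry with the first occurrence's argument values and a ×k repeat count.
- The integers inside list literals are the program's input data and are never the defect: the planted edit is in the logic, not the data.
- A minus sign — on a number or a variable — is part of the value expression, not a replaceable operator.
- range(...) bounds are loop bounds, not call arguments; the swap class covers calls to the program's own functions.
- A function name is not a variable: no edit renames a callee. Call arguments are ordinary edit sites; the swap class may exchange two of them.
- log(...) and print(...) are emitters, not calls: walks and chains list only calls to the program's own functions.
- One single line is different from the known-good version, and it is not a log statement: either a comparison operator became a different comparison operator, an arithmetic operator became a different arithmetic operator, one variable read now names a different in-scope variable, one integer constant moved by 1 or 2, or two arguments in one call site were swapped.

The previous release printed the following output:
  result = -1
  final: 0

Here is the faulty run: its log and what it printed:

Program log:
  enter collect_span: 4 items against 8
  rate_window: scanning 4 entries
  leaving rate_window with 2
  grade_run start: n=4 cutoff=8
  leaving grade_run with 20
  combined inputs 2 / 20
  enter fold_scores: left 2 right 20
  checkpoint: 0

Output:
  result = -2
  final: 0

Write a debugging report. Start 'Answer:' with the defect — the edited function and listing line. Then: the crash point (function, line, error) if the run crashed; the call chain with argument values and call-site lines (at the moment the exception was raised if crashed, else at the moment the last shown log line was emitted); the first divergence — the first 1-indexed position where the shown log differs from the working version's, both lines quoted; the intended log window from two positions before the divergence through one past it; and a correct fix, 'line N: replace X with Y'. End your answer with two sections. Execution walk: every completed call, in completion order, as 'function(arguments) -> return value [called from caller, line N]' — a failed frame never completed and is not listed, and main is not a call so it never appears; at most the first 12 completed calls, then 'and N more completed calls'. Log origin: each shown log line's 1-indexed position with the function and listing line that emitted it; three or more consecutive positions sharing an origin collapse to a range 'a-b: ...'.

Answer: the defect is in main at line 37.
The tell: Log streams are identical — the defect surfaces only in the printed output.
Call chain: main.
First divergence: none; the two logs match at every position.
Execution walk:
  rate_window([11, 8, 2, 9]) -> 2  [called from collect_span, line 27]
  grade_run([11, 8, 2, 9], 8) -> 20  [called from collect_span, line 28]
  fold_scores(2, 20) -> 0  [called from collect_span, line 30]
  collect_span([11, 8, 2, 9], 8) -> 0  [called from main, line 35]
Log origin:
  1: emitted by collect_span (line 26)
  2: emitted by rate_window (line 2)
  3: emitted by rate_window (line 7)
  4: emitted by grade_run (line 11)
  5: emitted by grade_run (line 16)
  6: emitted by collect_span (line 29)
  7: emitted by fold_scores (line 20)
  8: emitted by main (line 36)
A correct fix: line 37: replace `2` with `1`.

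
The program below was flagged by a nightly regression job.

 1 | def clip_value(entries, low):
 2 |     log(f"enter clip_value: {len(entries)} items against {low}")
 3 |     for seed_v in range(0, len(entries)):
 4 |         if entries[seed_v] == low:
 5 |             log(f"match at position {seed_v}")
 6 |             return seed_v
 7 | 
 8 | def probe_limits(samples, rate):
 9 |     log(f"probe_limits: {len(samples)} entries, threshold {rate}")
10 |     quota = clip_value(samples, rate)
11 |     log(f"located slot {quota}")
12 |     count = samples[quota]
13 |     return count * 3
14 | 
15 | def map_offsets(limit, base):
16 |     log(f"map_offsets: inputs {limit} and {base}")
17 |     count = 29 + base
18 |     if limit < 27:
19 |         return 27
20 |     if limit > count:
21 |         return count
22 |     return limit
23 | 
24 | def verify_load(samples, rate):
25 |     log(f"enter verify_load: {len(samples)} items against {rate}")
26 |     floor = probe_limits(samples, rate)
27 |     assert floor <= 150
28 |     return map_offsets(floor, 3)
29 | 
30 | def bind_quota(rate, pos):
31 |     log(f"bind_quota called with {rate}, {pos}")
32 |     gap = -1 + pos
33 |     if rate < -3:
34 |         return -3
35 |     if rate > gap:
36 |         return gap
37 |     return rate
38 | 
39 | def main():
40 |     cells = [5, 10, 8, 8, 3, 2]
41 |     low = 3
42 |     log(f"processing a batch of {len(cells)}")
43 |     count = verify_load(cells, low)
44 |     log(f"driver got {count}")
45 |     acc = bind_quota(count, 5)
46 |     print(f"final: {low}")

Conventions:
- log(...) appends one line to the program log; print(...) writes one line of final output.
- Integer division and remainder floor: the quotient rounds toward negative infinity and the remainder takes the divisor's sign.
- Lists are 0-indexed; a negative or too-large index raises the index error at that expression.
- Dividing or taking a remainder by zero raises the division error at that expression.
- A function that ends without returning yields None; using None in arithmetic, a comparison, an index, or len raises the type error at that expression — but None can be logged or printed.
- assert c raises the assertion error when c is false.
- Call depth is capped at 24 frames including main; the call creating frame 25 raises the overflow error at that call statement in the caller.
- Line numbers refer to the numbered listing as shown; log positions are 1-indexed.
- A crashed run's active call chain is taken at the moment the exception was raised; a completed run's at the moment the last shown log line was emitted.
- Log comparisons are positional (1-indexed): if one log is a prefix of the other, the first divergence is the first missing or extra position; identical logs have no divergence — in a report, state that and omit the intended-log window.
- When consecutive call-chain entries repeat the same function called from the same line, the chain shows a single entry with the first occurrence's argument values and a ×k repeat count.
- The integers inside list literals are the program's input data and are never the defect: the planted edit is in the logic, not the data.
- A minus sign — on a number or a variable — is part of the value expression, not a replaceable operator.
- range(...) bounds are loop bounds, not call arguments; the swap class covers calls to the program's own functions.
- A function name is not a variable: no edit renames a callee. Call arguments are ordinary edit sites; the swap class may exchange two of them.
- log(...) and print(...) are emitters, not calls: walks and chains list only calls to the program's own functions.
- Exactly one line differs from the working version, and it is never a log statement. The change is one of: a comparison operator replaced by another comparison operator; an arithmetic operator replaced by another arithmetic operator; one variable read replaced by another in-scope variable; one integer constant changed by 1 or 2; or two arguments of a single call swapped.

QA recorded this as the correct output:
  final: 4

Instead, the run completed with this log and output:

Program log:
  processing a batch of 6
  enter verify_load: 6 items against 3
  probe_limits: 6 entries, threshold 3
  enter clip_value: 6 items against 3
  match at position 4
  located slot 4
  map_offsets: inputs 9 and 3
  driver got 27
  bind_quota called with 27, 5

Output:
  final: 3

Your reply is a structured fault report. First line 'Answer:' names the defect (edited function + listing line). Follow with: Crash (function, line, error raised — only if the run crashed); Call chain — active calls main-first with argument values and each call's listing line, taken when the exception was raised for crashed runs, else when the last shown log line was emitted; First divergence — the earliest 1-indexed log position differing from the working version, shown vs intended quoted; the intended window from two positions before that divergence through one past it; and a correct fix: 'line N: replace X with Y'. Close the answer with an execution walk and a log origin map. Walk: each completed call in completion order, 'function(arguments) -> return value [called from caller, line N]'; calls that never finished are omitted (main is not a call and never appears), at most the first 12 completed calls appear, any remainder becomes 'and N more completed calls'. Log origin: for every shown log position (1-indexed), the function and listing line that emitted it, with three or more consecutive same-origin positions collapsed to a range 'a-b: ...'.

Answer: the defect is in main at line 46.
Core observation: Every logged value matches the working version; the printed result is what differs.
Call chain: main -> bind_quota(27, 5) (called at line 45).
First divergence: none — the logs agree in full.
Execution walk:
  clip_value([5, 10, 8, 8, 3, 2], 3) -> 4  [called from probe_limits, line 10]
  probe_limits([5, 10, 8, 8, 3, 2], 3) -> 9  [called from verify_load, line 26]
  map_offsets(9, 3) -> 27  [called from verify_load, line 28]
  verify_load([5, 10, 8, 8, 3, 2], 3) -> 27  [called from main, line 43]
  bind_quota(27, 5) -> 4  [called from main, line 45]
Origin of each log line:
  1 — main, line 42
  2 — verify_load, line 25
  3 — probe_limits, line 9
  4 — clip_value, line 2
  5 — clip_value, line 5
  6 — probe_limits, line 11
  7 — map_offsets, line 16
  8 — main, line 44
  9 — bind_quota, line 31
A correct fix: line 46: replace `low` with `acc`.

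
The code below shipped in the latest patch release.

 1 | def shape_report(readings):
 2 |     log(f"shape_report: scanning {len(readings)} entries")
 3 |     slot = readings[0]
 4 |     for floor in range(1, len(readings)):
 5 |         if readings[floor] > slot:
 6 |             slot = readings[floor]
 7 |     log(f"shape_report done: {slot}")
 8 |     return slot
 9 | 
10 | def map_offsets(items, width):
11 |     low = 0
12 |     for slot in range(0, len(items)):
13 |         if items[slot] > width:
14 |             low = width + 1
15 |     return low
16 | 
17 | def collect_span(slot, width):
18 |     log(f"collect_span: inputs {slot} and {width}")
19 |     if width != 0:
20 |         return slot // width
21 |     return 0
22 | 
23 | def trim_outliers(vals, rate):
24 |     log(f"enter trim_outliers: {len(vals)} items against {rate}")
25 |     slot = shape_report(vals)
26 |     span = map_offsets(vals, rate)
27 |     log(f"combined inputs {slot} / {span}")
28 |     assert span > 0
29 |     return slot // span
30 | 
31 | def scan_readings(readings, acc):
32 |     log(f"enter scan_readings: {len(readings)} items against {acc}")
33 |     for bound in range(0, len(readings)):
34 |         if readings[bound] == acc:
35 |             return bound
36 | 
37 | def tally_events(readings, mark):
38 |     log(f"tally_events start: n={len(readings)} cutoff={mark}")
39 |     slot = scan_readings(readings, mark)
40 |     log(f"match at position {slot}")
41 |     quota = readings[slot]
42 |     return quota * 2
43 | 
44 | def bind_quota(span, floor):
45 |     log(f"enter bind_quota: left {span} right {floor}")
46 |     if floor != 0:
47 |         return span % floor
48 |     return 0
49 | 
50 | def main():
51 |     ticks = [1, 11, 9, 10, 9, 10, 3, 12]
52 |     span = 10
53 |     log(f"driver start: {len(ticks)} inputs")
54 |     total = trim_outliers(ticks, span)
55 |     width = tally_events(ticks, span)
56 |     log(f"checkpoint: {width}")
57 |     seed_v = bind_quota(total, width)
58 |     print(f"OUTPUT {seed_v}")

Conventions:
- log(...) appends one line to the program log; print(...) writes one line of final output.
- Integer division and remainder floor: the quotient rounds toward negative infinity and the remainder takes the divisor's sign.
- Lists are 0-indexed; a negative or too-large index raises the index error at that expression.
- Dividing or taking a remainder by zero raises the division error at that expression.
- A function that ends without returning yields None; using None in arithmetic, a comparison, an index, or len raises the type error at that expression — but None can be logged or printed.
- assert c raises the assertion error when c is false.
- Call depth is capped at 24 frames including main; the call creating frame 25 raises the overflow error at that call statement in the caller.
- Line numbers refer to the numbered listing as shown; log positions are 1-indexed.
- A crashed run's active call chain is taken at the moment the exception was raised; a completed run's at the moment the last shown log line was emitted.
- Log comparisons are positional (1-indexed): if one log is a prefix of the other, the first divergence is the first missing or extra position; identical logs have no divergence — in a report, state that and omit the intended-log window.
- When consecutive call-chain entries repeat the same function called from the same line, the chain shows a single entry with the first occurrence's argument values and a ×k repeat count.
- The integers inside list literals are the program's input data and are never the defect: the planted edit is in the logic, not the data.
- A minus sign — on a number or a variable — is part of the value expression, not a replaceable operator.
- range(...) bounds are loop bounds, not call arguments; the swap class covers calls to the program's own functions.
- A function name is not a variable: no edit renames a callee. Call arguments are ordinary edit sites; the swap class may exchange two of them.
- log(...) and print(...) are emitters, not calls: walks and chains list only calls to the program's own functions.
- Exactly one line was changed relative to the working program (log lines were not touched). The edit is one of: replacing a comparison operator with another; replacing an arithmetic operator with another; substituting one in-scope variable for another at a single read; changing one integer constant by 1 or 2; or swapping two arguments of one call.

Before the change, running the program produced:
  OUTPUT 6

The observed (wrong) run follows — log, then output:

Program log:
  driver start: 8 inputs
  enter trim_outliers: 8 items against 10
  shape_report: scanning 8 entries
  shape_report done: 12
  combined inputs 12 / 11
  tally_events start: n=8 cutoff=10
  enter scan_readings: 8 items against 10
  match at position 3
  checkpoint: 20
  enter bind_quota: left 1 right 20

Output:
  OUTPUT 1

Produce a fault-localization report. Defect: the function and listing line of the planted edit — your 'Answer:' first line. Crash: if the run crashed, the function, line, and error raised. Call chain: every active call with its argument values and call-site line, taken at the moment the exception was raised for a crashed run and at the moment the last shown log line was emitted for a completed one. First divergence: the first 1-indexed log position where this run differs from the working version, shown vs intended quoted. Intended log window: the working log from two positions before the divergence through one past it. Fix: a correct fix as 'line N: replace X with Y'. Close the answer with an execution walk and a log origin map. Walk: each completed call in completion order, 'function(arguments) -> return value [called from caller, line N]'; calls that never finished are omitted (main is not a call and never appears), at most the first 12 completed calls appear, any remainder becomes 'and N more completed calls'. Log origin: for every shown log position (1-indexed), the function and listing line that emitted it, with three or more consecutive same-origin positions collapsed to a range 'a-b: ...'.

Answer: the defect is in map_offsets at line 14.
Key observation: Everything matches until log position 5, which reads 'combined inputs 12 / 11' in place of 'combined inputs 12 / 2'.
Call chain: main -> bind_quota(1, 20) (called at line 57).
First divergence: position 5 — the shown line 'combined inputs 12 / 11' should read 'combined inputs 12 / 2'.
Intended log window:
  3: shape_report: scanning 8 entries
  4: shape_report done: 12
  5: combined inputs 12 / 2
  6: tally_events start: n=8 cutoff=10
Execution walk:
  shape_report([1, 11, 9, 10, 9, 10, 3, 12]) -> 12  [called from trim_outliers, line 25]
  map_offsets([1, 11, 9, 10, 9, 10, 3, 12], 10) -> 11  [called from trim_outliers, line 26]
  trim_outliers([1, 11, 9, 10, 9, 10, 3, 12], 10) -> 1  [called from main, line 54]
  scan_readings([1, 11, 9, 10, 9, 10, 3, 12], 10) -> 3  [called from tally_events, line 39]
  tally_events([1, 11, 9, 10, 9, 10, 3, 12], 10) -> 20  [called from main, line 55]
  bind_quota(1, 20) -> 1  [called from main, line 57]
Log line origins:
  1: from main, line 53
  2: from trim_outliers, line 24
  3: from shape_report, line 2
  4: from shape_report, line 7
  5: from trim_outliers, line 27
  6: from tally_events, line 38
  7: from scan_readings, line 32
  8: from tally_events, line 40
  9: from main, line 56
  10: from bind_quota, line 45
A correct fix: line 14: replace `width` with `low`.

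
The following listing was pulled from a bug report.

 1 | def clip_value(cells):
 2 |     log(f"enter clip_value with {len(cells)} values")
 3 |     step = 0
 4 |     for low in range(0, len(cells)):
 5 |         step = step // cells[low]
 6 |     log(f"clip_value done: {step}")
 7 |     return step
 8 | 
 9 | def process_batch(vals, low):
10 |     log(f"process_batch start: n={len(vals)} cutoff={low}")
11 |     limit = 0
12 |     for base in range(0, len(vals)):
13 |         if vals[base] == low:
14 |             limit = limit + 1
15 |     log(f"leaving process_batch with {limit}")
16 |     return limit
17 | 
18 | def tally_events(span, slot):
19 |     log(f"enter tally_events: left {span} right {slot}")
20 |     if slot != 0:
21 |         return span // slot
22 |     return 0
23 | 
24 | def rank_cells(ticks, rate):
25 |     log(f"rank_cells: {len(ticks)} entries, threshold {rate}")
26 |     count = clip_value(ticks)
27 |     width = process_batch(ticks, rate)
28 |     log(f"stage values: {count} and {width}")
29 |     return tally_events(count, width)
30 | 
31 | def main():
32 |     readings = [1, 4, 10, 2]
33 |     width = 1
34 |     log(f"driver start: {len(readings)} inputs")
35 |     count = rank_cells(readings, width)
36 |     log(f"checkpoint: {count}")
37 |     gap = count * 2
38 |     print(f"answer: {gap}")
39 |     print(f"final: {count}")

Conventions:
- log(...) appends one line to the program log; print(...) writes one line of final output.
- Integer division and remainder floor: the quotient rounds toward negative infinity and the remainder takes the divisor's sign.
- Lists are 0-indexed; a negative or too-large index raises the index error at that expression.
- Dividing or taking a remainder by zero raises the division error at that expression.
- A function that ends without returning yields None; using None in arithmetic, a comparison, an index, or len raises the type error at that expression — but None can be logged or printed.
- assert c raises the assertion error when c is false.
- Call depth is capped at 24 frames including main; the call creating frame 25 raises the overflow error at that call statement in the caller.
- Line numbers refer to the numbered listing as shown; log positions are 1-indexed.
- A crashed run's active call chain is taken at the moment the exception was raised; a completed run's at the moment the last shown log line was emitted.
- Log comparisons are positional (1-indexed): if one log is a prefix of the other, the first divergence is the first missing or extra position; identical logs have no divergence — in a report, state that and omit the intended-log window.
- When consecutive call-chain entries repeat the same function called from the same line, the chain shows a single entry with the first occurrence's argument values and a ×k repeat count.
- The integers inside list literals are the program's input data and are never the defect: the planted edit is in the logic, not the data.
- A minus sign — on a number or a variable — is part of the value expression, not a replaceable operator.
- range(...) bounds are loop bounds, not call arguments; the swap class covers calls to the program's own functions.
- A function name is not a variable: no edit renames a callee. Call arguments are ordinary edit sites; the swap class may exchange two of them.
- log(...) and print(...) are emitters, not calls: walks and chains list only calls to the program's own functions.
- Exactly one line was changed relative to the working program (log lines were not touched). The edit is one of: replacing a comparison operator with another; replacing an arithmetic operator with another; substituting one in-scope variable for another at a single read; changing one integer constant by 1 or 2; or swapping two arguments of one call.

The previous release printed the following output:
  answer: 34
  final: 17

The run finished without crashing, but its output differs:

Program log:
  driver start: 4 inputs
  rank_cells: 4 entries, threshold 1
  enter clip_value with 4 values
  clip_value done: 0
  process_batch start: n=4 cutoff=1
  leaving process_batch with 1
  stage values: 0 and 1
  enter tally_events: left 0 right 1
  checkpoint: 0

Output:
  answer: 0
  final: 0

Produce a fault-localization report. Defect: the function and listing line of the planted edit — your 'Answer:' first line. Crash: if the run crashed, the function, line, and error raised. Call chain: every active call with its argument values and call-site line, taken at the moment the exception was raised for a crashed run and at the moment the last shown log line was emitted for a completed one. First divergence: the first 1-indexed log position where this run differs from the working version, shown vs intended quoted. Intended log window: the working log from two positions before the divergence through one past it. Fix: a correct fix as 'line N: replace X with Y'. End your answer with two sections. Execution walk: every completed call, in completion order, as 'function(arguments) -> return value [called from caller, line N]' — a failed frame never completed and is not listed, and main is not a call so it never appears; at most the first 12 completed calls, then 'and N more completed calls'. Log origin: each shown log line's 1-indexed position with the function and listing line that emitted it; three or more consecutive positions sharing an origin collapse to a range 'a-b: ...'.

Answer: the defect is in clip_value at line 5.
Key fact: Everything matches until log position 4, which reads 'clip_value done: 0' in place of 'clip_value done: 17'.
Call chain: main.
First divergence: position 4; shown 'clip_value done: 0' vs intended 'clip_value done: 17'.
Intended log window:
  2: rank_cells: 4 entries, threshold 1
  3: enter clip_value with 4 values
  4: clip_value done: 17
  5: process_batch start: n=4 cutoff=1
Execution walk:
  clip_value([1, 4, 10, 2]) -> 0  [called from rank_cells, line 26]
  process_batch([1, 4, 10, 2], 1) -> 1  [called from rank_cells, line 27]
  tally_events(0, 1) -> 0  [called from rank_cells, line 29]
  rank_cells([1, 4, 10, 2], 1) -> 0  [called from main, line 35]
Log line origins:
  1: logged in main at line 34
  2: logged in rank_cells at line 25
  3: logged in clip_value at line 2
  4: logged in clip_value at line 6
  5: logged in process_batch at line 10
  6: logged in process_batch at line 15
  7: logged in rank_cells at line 28
  8: logged in tally_events at line 19
  9: logged in main at line 36
A correct fix: line 5: replace `//` with `+`.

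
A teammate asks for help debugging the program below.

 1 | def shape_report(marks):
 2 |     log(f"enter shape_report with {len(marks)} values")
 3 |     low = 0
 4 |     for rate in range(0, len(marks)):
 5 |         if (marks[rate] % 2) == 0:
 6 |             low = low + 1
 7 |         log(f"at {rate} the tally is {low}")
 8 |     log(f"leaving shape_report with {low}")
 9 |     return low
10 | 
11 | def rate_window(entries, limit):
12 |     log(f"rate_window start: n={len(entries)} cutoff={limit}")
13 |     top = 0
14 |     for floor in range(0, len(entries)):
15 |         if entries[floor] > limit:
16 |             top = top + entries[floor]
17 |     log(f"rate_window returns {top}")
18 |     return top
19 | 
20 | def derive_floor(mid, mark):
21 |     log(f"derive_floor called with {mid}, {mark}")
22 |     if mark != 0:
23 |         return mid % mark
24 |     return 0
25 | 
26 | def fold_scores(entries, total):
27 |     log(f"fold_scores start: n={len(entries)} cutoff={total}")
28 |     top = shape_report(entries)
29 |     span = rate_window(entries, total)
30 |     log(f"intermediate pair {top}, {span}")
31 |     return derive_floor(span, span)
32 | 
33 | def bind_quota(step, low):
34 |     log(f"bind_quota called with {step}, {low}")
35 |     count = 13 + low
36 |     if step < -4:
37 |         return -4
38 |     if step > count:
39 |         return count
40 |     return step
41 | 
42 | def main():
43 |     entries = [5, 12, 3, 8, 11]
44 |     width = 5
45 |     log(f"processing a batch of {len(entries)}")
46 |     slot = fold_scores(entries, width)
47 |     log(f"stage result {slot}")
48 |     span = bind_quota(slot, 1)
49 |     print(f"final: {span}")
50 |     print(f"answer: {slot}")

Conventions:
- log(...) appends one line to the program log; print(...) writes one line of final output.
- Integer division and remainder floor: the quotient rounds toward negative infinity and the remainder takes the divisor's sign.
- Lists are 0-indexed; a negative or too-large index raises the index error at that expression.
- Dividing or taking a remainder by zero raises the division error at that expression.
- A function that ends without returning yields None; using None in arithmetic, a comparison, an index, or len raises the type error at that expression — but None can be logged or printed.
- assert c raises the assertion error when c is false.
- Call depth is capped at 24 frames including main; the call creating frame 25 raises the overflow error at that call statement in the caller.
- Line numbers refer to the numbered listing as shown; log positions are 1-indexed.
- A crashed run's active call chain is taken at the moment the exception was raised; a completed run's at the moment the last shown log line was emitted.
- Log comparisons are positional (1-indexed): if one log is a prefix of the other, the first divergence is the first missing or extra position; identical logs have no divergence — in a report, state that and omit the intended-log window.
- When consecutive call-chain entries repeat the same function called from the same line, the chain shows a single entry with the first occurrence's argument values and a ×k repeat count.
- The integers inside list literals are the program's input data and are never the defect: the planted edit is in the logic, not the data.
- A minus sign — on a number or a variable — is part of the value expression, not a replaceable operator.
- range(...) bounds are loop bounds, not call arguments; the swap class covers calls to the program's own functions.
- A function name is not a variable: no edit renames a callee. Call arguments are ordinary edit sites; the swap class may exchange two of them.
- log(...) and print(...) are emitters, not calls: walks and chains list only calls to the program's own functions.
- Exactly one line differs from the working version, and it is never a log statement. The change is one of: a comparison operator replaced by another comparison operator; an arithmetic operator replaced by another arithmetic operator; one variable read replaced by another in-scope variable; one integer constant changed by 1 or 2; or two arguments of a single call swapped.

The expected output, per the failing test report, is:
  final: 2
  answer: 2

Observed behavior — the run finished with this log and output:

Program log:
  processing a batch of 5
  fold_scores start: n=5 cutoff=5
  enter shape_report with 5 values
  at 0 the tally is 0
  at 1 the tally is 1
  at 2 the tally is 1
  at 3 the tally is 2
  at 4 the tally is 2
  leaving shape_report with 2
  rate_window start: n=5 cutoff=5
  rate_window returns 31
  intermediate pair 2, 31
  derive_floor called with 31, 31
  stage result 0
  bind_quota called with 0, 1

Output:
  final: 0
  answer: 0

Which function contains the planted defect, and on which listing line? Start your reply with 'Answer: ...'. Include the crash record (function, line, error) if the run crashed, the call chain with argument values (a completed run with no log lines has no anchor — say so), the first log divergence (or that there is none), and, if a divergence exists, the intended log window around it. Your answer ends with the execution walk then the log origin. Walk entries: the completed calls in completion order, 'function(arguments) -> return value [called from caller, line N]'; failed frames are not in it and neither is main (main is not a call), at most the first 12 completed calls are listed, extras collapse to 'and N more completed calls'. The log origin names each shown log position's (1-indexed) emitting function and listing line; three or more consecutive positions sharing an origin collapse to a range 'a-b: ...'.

Answer: the defect is in fold_scores at line 31.
Key observation: Everything matches until log position 13, which reads 'derive_floor called with 31, 31' in place of 'derive_floor called with 2, 31'.
Call chain: main -> bind_quota(0, 1) (called at line 48).
First divergence: position 13 — the shown line 'derive_floor called with 31, 31' should read 'derive_floor called with 2, 31'.
Intended log window:
  11: rate_window returns 31
  12: intermediate pair 2, 31
  13: derive_floor called with 2, 31
  14: stage result 2
Execution walk:
  shape_report([5, 12, 3, 8, 11]) -> 2  [called from fold_scores, line 28]
  rate_window([5, 12, 3, 8, 11], 5) -> 31  [called from fold_scores, line 29]
  derive_floor(31, 31) -> 0  [called from fold_scores, line 31]
  fold_scores([5, 12, 3, 8, 11], 5) -> 0  [called from main, line 46]
  bind_quota(0, 1) -> 0  [called from main, line 48]
Log origin:
  1 — main, line 45
  2 — fold_scores, line 27
  3 — shape_report, line 2
  4-8 — shape_report, line 7
  9 — shape_report, line 8
  10 — rate_window, line 12
  11 — rate_window, line 17
  12 — fold_scores, line 30
  13 — derive_floor, line 21
  14 — main, line 47
  15 — bind_quota, line 34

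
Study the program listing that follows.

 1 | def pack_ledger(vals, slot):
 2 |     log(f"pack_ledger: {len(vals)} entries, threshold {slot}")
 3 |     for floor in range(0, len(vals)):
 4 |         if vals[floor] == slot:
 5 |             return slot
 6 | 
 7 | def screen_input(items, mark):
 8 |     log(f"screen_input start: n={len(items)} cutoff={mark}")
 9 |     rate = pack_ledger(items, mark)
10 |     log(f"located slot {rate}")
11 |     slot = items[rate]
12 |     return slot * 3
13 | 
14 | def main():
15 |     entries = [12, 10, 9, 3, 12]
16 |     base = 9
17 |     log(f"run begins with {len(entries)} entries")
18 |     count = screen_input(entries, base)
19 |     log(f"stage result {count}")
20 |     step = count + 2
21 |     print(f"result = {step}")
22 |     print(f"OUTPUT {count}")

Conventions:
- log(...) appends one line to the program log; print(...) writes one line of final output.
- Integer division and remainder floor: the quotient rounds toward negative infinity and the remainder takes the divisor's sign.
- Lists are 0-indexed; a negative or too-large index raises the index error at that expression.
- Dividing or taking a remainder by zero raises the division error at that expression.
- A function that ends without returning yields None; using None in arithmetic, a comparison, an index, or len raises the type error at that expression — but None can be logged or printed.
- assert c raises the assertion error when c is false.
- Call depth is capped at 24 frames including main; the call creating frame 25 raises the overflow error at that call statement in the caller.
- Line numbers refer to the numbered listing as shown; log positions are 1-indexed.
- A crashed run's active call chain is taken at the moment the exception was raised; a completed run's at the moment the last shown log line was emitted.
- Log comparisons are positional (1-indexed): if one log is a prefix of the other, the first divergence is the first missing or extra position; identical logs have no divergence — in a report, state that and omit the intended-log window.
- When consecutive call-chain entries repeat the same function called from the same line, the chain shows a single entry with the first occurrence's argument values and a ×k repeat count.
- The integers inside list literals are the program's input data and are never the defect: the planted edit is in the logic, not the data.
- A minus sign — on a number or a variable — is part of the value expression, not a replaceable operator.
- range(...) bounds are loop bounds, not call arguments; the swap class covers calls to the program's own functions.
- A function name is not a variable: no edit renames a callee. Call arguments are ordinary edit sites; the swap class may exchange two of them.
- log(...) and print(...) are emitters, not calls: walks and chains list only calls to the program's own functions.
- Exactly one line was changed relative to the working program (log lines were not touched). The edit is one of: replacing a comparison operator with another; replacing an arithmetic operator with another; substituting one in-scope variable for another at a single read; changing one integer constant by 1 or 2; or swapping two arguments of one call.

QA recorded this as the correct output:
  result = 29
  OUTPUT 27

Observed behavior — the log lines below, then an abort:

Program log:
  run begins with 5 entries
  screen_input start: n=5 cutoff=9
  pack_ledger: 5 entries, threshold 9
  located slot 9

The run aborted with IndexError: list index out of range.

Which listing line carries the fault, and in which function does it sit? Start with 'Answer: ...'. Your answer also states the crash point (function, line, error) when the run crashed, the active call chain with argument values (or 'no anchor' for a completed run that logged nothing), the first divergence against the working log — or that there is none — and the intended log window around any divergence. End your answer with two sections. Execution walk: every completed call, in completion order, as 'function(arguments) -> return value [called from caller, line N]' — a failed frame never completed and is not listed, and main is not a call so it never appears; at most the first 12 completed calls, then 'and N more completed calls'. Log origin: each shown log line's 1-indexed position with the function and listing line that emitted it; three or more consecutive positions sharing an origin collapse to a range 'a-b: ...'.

Answer: the defect is in pack_ledger at line 5.
Key fact: Position 4 is the first bad log line: 'located slot 9' should read 'located slot 2'.
Crash: screen_input, line 11, IndexError.
Call chain: main -> screen_input([12, 10, 9, 3, 12], 9) (called at line 18).
First divergence: position 4; shown 'located slot 9' vs intended 'located slot 2'.
Intended log window:
  2: screen_input start: n=5 cutoff=9
  3: pack_ledger: 5 entries, threshold 9
  4: located slot 2
  5: stage result 27
Execution walk:
  pack_ledger([12, 10, 9, 3, 12], 9) -> 9  [called from screen_input, line 9]
Log line origins:
  1: emitted by main (line 17)
  2: emitted by screen_input (line 8)
  3: emitted by pack_ledger (line 2)
  4: emitted by screen_input (line 10)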